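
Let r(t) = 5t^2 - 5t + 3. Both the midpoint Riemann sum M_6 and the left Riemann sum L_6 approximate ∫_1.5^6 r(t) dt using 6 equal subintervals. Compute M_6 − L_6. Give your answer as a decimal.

51.6796875

M_6 = 282.4453125.
L_6 = 230.765625.
M_6 − L_6 = 51.6796875.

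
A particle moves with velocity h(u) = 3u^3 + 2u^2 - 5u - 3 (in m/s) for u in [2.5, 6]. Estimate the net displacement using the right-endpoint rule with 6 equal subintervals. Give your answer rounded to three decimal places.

Δu = (6 − 2.5)/6 = 7/12.
Right endpoints: 37/12, 11/3, 4.25, 29/6, 65/12, 6.
h(37/12) = 16999/192, h(11/3) = 1381/9, h(4.25) = 242.171875, h(29/6) = 8599/24, h(65/12) = 291097/576, h(6) = 687.
Sum = Δu · [h(37/12) + h(11/3) + h(4.25) + ...].
Sum ≈ 1186.979.

1186.979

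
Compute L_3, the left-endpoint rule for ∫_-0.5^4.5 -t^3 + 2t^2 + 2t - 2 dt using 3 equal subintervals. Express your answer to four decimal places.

Δt = (4.5 − (-0.5))/3 = 5/3.
Left endpoints: -0.5, 7/6, 17/6.
f(-0.5) = -2.375, f(7/6) = 317/216, f(17/6) = -653/216.
Sum = Δt · [f(-0.5) + f(7/6) + f(17/6)].
Sum ≈ -6.5509.

-6.5509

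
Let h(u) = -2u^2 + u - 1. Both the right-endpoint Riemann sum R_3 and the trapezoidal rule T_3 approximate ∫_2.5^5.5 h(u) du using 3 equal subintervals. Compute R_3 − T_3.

R_3 = -115.
T_3 = -92.5.
R_3 − T_3 = -22.5.

-22.5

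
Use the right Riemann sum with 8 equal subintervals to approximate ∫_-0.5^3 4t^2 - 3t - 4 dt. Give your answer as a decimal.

14.84765625

Δt = (3 − (-0.5))/8 = 0.4375.
Right endpoints: -0.0625, 0.375, 0.8125, 1.25, 1.6875, 2.125, 2.5625, 3.
f(-0.0625) = -3.796875, f(0.375) = -4.5625, f(0.8125) = -3.796875, f(1.25) = -1.5, f(1.6875) = 2.328125, f(2.125) = 7.6875, f(2.5625) = 14.578125, f(3) = 23.
Sum = Δt · [f(-0.0625) + f(0.375) + f(0.8125) + ...].
Sum = 14.84765625.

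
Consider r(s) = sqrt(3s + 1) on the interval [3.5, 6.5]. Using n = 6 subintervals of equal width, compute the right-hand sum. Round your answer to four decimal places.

Δs = (6.5 − 3.5)/6 = 0.5.
Right endpoints: 4, 4.5, 5, 5.5, 6, 6.5.
r(4) ≈ 3.6056, r(4.5) ≈ 3.8079, r(5) ≈ 4.0000, r(5.5) ≈ 4.1833, r(6) ≈ 4.3589, r(6.5) ≈ 4.5277.
Sum = Δs · [r(4) + r(4.5) + r(5) + ...].
Sum ≈ 12.2417.

12.2417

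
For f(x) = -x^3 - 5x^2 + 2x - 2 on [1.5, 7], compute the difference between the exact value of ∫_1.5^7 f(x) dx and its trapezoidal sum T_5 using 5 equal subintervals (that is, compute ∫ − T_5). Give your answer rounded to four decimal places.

Exact integral: ∫_1.5^7 f(x) dx ≈ -1129.276042.
T_5 = -1148.96375.
Error ≈ -1129.276042 − (-1148.96375) ≈ 19.6877.

19.6877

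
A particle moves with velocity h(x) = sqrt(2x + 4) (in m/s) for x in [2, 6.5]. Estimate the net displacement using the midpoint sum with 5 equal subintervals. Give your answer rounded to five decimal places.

Δx = (6.5 − 2)/5 = 0.9.
Midpoints: 2.45, 3.35, 4.25, 5.15, 6.05.
h(2.45) ≈ 2.98329, h(3.35) ≈ 3.27109, h(4.25) ≈ 3.53553, h(5.15) ≈ 3.78153, h(6.05) ≈ 4.01248.
Sum = Δx · [h(2.45) + h(3.35) + h(4.25) + h(5.15) + h(6.05)].
Sum ≈ 15.82553.

15.82553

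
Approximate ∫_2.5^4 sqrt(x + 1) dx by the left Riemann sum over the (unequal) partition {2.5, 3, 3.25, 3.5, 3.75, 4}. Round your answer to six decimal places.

3.025995

Subinterval widths: 0.5, 0.25, 0.25, 0.25, 0.25.
Left endpoints: 2.5, 3, 3.25, 3.5, 3.75.
f(2.5) ≈ 1.870829, f(3) ≈ 2.000000, f(3.25) ≈ 2.061553, f(3.5) ≈ 2.121320, f(3.75) ≈ 2.179449.
Sum = Σ Δx_i · f(x_i).
Sum ≈ 3.025995.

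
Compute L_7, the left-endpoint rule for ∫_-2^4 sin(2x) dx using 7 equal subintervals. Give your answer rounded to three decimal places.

Δx = (4 − (-2))/7 = 6/7.
Left endpoints: -2, -8/7, -2/7, 4/7, 10/7, 16/7, 22/7.
f(-2) ≈ 0.757, f(-8/7) ≈ -0.755, f(-2/7) ≈ -0.541, f(4/7) ≈ 0.910, f(10/7) ≈ 0.281, f(16/7) ≈ -0.990, f(22/7) ≈ 0.003.
Sum = Δx · [f(-2) + f(-8/7) + f(-2/7) + ...].
Sum ≈ -0.288.

-0.288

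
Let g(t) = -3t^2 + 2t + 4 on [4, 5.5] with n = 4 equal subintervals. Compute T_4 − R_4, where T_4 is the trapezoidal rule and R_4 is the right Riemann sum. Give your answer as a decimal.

7.453125

T_4 = -82.23046875.
R_4 = -89.68359375.
T_4 − R_4 = 7.453125.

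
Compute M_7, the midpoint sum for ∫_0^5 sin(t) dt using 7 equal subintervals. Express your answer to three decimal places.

0.732

Δt = (5 − 0)/7 = 5/7.
Midpoints: 5/14, 15/14, 25/14, 2.5, 45/14, 55/14, 65/14.
f(5/14) ≈ 0.350, f(15/14) ≈ 0.878, f(25/14) ≈ 0.977, f(2.5) ≈ 0.598, f(45/14) ≈ -0.073, f(55/14) ≈ -0.708, f(65/14) ≈ -0.998.
Sum = Δt · [f(5/14) + f(15/14) + f(25/14) + ...].
Sum ≈ 0.732.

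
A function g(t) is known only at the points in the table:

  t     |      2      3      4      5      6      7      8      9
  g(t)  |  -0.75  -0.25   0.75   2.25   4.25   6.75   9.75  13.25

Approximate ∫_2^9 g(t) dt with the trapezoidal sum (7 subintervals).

Δt = 1.
T_7 = (1/2)·[(-0.75) + 2·(-0.25) + 2·0.75 + 2·2.25 + 2·4.25 + 2·6.75 + 2·9.75 + 13.25] = 29.75.

29.75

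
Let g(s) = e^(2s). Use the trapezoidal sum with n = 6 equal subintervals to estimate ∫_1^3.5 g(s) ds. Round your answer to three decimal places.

575.781

Δs = (3.5 − 1)/6 = 5/12.
g(1) ≈ 7.389, g(17/12) ≈ 17.002, g(11/6) ≈ 39.121, g(2.25) ≈ 90.017, g(8/3) ≈ 207.127, g(37/12) ≈ 476.595, g(3.5) ≈ 1096.633.
T_6 = (Δs/2)·[g(s_0) + 2g(s_1) + ... + 2g(s_{5}) + g(s_6)].
Sum ≈ 575.781.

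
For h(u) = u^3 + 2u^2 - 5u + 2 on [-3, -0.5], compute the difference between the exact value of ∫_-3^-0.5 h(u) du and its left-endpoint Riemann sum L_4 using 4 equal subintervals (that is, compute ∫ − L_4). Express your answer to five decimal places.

-0.44759

Exact integral: ∫_-3^-0.5 h(u) du ≈ 24.5572917.
L_4 ≈ 25.0048828.
Error ≈ 24.5572917 − 25.0048828 ≈ -0.44759.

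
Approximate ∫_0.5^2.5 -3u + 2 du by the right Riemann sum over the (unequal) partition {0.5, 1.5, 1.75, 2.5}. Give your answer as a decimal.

Subinterval widths: 1, 0.25, 0.75.
Right endpoints: 1.5, 1.75, 2.5.
f(1.5) = -2.5, f(1.75) = -3.25, f(2.5) = -5.5.
Sum = Σ Δu_i · f(u_i).
Sum = -7.4375.

-7.4375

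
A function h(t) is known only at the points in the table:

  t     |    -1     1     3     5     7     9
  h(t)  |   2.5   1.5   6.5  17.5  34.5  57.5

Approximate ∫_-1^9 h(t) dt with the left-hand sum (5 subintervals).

125

Δt = 2.
Sum = 2·[2.5 + 1.5 + 6.5 + 17.5 + 34.5] = 125.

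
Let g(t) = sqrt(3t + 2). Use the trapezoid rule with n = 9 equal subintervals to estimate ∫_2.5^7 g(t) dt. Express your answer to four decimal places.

18.0015

Δt = (7 − 2.5)/9 = 0.5.
g(2.5) ≈ 3.0822, g(3) ≈ 3.3166, g(3.5) ≈ 3.5355, g(4) ≈ 3.7417, g(4.5) ≈ 3.9370, g(5) ≈ 4.1231, g(5.5) ≈ 4.3012, g(6) ≈ 4.4721, g(6.5) ≈ 4.6368, g(7) ≈ 4.7958.
T_9 = (Δt/2)·[g(t_0) + 2g(t_1) + ... + 2g(t_{8}) + g(t_9)].
Sum ≈ 18.0015.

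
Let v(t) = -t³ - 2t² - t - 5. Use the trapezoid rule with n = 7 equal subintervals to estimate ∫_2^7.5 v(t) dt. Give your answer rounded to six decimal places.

-1125.753189

Δt = (7.5 − 2)/7 = 11/14.
v(2) = -23, v(39/14) = -123271/2744, v(25/7) = -27315/343, v(61/14) = -356845/2744, v(36/7) = -68279/343, v(83/14) = -794667/2744, v(47/7) = -138767/343, v(7.5) = -546.875.
T_7 = (Δt/2)·[v(t_0) + 2v(t_1) + ... + 2v(t_{6}) + v(t_7)].
Sum ≈ -1125.753189.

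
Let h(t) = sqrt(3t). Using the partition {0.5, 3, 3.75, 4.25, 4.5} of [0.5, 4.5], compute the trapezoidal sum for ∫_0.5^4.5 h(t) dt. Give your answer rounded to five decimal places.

Subinterval widths: 2.5, 0.75, 0.5, 0.25.
h(0.5) ≈ 1.22474, h(3) ≈ 3.00000, h(3.75) ≈ 3.35410, h(4.25) ≈ 3.57071, h(4.5) ≈ 3.67423.
On each subinterval the trapezoid contributes (Δt_i/2)·[h(t_{i-1}) + h(t_i)].
Sum ≈ 10.30054.

10.30054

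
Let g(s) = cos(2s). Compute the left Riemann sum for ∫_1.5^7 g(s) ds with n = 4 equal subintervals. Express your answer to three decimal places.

Δs = (7 − 1.5)/4 = 1.375.
Left endpoints: 1.5, 2.875, 4.25, 5.625.
g(1.5) ≈ -0.990, g(2.875) ≈ 0.861, g(4.25) ≈ -0.602, g(5.625) ≈ 0.252.
Sum = Δs · [g(1.5) + g(2.875) + g(4.25) + g(5.625)].
Sum ≈ -0.659.

-0.659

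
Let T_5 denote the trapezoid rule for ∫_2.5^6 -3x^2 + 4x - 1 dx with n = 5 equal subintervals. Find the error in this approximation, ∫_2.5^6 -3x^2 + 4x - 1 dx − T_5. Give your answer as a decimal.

Exact integral: ∫_2.5^6 f(x) dx = -144.375.
T_5 = -145.2325.
Error = -144.375 − (-145.2325) = 0.8575.

0.8575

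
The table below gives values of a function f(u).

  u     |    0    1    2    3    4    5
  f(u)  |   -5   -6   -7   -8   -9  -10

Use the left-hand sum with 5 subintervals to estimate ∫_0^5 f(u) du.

Δu = 1.
Sum = 1·[(-5) + (-6) + (-7) + (-8) + (-9)] = -35.

-35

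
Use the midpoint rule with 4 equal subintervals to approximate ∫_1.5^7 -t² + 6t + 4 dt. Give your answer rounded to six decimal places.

Δt = (7 − 1.5)/4 = 1.375.
Midpoints: 2.1875, 3.5625, 4.9375, 6.3125.
f(2.1875) = 12.33984375, f(3.5625) = 12.68359375, f(4.9375) = 9.24609375, f(6.3125) = 2.02734375.
Sum = Δt · [f(2.1875) + f(3.5625) + f(4.9375) + f(6.3125)].
Sum ≈ 49.908203.

49.908203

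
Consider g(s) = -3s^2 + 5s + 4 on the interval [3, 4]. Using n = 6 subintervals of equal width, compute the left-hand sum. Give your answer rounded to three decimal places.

-14.181

Δs = (4 − 3)/6 = 1/6.
Left endpoints: 3, 19/6, 10/3, 3.5, 11/3, 23/6.
g(3) = -8, g(19/6) = -10.25, g(10/3) = -38/3, g(3.5) = -15.25, g(11/3) = -18, g(23/6) = -251/12.
Sum = Δs · [g(3) + g(19/6) + g(10/3) + ...].
Sum ≈ -14.181.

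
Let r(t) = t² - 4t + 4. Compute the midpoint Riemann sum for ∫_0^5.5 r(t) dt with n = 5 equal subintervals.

16.40375

Δt = (5.5 − 0)/5 = 1.1.
Midpoints: 0.55, 1.65, 2.75, 3.85, 4.95.
r(0.55) = 2.1025, r(1.65) = 0.1225, r(2.75) = 0.5625, r(3.85) = 3.4225, r(4.95) = 8.7025.
Sum = Δt · [r(0.55) + r(1.65) + r(2.75) + r(3.85) + r(4.95)].
Sum = 16.40375.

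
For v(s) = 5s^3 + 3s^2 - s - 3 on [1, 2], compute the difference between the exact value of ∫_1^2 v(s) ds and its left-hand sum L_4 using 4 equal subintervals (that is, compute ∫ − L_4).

Exact integral: ∫_1^2 v(s) ds = 21.25.
L_4 = 16.140625.
Error = 21.25 − 16.140625 = 5.109375.

5.109375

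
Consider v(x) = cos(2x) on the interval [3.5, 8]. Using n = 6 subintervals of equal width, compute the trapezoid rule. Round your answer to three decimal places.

-0.380

Δx = (8 − 3.5)/6 = 0.75.
v(3.5) ≈ 0.754, v(4.25) ≈ -0.602, v(5) ≈ -0.839, v(5.75) ≈ 0.483, v(6.5) ≈ 0.907, v(7.25) ≈ -0.355, v(8) ≈ -0.958.
T_6 = (Δx/2)·[v(x_0) + 2v(x_1) + ... + 2v(x_{5}) + v(x_6)].
Sum ≈ -0.380.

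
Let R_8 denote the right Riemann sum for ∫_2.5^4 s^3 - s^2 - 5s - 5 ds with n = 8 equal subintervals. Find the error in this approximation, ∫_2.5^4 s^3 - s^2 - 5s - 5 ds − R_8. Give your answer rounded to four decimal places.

-2.9949

Exact integral: ∫_2.5^4 f(s) ds = 6.234375.
R_8 ≈ 9.229248.
Error ≈ 6.234375 − 9.229248 ≈ -2.9949.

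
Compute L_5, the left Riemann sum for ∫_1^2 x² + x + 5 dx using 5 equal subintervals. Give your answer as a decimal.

8.44

Δx = (2 − 1)/5 = 0.2.
Left endpoints: 1, 1.2, 1.4, 1.6, 1.8.
f(1) = 7, f(1.2) = 7.64, f(1.4) = 8.36, f(1.6) = 9.16, f(1.8) = 10.04.
Sum = Δx · [f(1) + f(1.2) + f(1.4) + f(1.6) + f(1.8)].
Sum = 8.44.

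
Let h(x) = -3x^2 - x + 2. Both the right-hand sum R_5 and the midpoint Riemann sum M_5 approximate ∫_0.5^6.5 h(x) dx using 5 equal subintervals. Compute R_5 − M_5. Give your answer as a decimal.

-85.68

R_5 = -367.02.
M_5 = -281.34.
R_5 − M_5 = -85.68.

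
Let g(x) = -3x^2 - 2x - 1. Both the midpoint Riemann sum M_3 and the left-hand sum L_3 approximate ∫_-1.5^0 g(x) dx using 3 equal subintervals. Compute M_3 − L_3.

1.21875

M_3 = -2.53125.
L_3 = -3.75.
M_3 − L_3 = 1.21875.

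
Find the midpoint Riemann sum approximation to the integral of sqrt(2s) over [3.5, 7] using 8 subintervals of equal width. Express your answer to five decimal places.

Δs = (7 − 3.5)/8 = 0.4375.
Midpoints: 3.71875, 4.15625, 4.59375, 5.03125, 5.46875, 5.90625, 6.34375, 6.78125.
f(3.71875) ≈ 2.72718, f(4.15625) ≈ 2.88314, f(4.59375) ≈ 3.03109, f(5.03125) ≈ 3.17214, f(5.46875) ≈ 3.30719, f(5.90625) ≈ 3.43693, f(6.34375) ≈ 3.56195, f(6.78125) ≈ 3.68273.
Sum = Δs · [f(3.71875) + f(4.15625) + f(4.59375) + ...].
Sum ≈ 11.28853.

11.28853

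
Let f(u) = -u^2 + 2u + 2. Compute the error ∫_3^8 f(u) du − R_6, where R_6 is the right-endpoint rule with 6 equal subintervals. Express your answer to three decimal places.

19.329

Exact integral: ∫_3^8 f(u) du ≈ -96.66667.
R_6 ≈ -115.99537.
Error ≈ -96.66667 − (-115.99537) ≈ 19.329.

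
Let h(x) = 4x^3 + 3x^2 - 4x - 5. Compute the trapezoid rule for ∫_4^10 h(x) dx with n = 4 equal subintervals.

10677.75

Δx = (10 − 4)/4 = 1.5.
h(4) = 283, h(5.5) = 729.25, h(7) = 1486, h(8.5) = 2634.25, h(10) = 4255.
T_4 = (Δx/2)·[h(x_0) + 2h(x_1) + 2h(x_2) + 2h(x_3) + h(x_4)].
Sum = 10677.75.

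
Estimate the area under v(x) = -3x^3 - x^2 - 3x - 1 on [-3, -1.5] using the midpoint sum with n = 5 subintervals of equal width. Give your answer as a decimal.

57.4865625

Δx = (-1.5 − (-3))/5 = 0.3.
Midpoints: -2.85, -2.55, -2.25, -1.95, -1.65.
v(-2.85) = 68.874875, v(-2.55) = 49.891625, v(-2.25) = 34.859375, v(-1.95) = 23.292125, v(-1.65) = 14.703875.
Sum = Δx · [v(-2.85) + v(-2.55) + v(-2.25) + v(-1.95) + v(-1.65)].
Sum = 57.4865625.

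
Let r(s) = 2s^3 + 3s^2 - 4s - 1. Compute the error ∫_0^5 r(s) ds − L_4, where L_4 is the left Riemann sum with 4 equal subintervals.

167.1875

Exact integral: ∫_0^5 r(s) ds = 382.5.
L_4 = 215.3125.
Error = 382.5 − 215.3125 = 167.1875.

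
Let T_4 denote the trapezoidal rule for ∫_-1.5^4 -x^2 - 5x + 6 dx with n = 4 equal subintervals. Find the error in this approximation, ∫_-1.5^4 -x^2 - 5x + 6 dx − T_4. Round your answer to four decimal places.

1.7331

Exact integral: ∫_-1.5^4 f(x) dx ≈ -23.833333.
T_4 = -25.56640625.
Error ≈ -23.833333 − (-25.56640625) ≈ 1.7331.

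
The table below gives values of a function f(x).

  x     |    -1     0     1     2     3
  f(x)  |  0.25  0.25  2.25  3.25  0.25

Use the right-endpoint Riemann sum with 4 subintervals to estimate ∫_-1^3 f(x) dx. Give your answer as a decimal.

6

Δx = 1.
Sum = 1·[0.25 + 2.25 + 3.25 + 0.25] = 6.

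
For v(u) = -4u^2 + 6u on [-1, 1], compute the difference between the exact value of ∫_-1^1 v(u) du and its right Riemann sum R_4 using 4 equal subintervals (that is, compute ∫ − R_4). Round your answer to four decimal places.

Exact integral: ∫_-1^1 v(u) du ≈ -2.666667.
R_4 = 0.
Error ≈ -2.666667 − 0 ≈ -2.6667.

-2.6667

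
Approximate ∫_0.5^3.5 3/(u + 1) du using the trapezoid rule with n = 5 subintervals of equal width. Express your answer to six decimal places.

3.330803

Δu = (3.5 − 0.5)/5 = 0.6.
f(0.5) = 2, f(1.1) = 10/7, f(1.7) = 10/9, f(2.3) = 10/11, f(2.9) = 10/13, f(3.5) = 2/3.
T_5 = (Δu/2)·[f(u_0) + 2f(u_1) + ... + 2f(u_{4}) + f(u_5)].
Sum ≈ 3.330803.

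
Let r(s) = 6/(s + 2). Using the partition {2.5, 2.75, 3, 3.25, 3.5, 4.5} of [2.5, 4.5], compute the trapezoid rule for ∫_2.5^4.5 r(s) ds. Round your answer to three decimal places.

Subinterval widths: 0.25, 0.25, 0.25, 0.25, 1.
r(2.5) = 4/3, r(2.75) = 24/19, r(3) = 1.2, r(3.25) = 8/7, r(3.5) = 12/11, r(4.5) = 12/13.
On each subinterval the trapezoid contributes (Δs_i/2)·[r(s_{i-1}) + r(s_i)].
Sum ≈ 2.212.

2.212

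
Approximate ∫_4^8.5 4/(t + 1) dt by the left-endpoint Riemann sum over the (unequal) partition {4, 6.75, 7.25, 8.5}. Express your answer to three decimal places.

Subinterval widths: 2.75, 0.5, 1.25.
Left endpoints: 4, 6.75, 7.25.
f(4) = 0.8, f(6.75) = 16/31, f(7.25) = 16/33.
Sum = Σ Δt_i · f(t_i).
Sum ≈ 3.064.

3.064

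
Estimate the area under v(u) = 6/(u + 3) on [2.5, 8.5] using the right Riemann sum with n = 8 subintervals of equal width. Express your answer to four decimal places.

4.2193

Δu = (8.5 − 2.5)/8 = 0.75.
Right endpoints: 3.25, 4, 4.75, 5.5, 6.25, 7, 7.75, 8.5.
v(3.25) = 0.96, v(4) = 6/7, v(4.75) = 24/31, v(5.5) = 12/17, v(6.25) = 24/37, v(7) = 0.6, v(7.75) = 24/43, v(8.5) = 12/23.
Sum = Δu · [v(3.25) + v(4) + v(4.75) + ...].
Sum ≈ 4.2193.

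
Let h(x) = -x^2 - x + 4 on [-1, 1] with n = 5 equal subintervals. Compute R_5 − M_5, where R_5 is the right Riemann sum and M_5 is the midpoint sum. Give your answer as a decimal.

R_5 = 6.88.
M_5 = 7.36.
R_5 − M_5 = -0.48.

-0.48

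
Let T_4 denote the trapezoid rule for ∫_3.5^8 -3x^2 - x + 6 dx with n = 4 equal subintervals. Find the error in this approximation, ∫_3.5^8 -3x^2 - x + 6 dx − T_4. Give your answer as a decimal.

Exact integral: ∫_3.5^8 f(x) dx = -468.
T_4 = -470.84765625.
Error = -468 − (-470.84765625) = 2.84765625.

2.84765625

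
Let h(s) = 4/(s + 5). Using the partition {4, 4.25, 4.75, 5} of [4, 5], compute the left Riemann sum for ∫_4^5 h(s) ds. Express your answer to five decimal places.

Subinterval widths: 0.25, 0.5, 0.25.
Left endpoints: 4, 4.25, 4.75.
h(4) = 4/9, h(4.25) = 16/37, h(4.75) = 16/39.
Sum = Σ Δs_i · h(s_i).
Sum ≈ 0.42989.

0.42989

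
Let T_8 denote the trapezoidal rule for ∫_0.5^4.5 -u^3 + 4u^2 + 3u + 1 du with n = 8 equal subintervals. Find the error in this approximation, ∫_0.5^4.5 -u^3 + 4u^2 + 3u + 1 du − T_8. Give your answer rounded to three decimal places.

0.583

Exact integral: ∫_0.5^4.5 f(u) du ≈ 52.83333.
T_8 = 52.25.
Error ≈ 52.83333 − 52.25 ≈ 0.583.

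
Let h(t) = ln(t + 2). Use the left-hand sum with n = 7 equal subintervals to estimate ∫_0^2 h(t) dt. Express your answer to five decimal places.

2.05816

Δt = (2 − 0)/7 = 2/7.
Left endpoints: 0, 2/7, 4/7, 6/7, 8/7, 10/7, 12/7.
h(0) ≈ 0.69315, h(2/7) ≈ 0.82668, h(4/7) ≈ 0.94446, h(6/7) ≈ 1.04982, h(8/7) ≈ 1.14513, h(10/7) ≈ 1.23214, h(12/7) ≈ 1.31219.
Sum = Δt · [h(0) + h(2/7) + h(4/7) + ...].
Sum ≈ 2.05816.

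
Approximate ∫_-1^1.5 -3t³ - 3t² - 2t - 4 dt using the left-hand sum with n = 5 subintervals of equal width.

-13.75

Δt = (1.5 − (-1))/5 = 0.5.
Left endpoints: -1, -0.5, 0, 0.5, 1.
f(-1) = -2, f(-0.5) = -3.375, f(0) = -4, f(0.5) = -6.125, f(1) = -12.
Sum = Δt · [f(-1) + f(-0.5) + f(0) + f(0.5) + f(1)].
Sum = -13.75.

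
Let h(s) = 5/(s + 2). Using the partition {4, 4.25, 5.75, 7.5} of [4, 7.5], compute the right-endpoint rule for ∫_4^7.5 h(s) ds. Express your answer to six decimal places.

Subinterval widths: 0.25, 1.5, 1.75.
Right endpoints: 4.25, 5.75, 7.5.
h(4.25) = 0.8, h(5.75) = 20/31, h(7.5) = 10/19.
Sum = Σ Δs_i · h(s_i).
Sum ≈ 2.088795.

2.088795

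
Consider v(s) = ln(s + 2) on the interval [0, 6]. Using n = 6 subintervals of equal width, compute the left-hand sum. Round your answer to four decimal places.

8.5252

Δs = (6 − 0)/6 = 1.
Left endpoints: 0, 1, 2, 3, 4, 5.
v(0) ≈ 0.6931, v(1) ≈ 1.0986, v(2) ≈ 1.3863, v(3) ≈ 1.6094, v(4) ≈ 1.7918, v(5) ≈ 1.9459.
Sum = Δs · [v(0) + v(1) + v(2) + ...].
Sum ≈ 8.5252.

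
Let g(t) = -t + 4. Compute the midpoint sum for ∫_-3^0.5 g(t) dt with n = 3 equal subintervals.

Δt = (0.5 − (-3))/3 = 7/6.
Midpoints: -29/12, -1.25, -1/12.
g(-29/12) = 77/12, g(-1.25) = 5.25, g(-1/12) = 49/12.
Sum = Δt · [g(-29/12) + g(-1.25) + g(-1/12)].
Sum = 18.375.

18.375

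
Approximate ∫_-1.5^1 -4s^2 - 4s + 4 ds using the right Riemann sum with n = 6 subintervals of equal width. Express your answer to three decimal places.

5.336

Δs = (1 − (-1.5))/6 = 5/12.
Right endpoints: -13/12, -2/3, -0.25, 1/6, 7/12, 1.
f(-13/12) = 131/36, f(-2/3) = 44/9, f(-0.25) = 4.75, f(1/6) = 29/9, f(7/12) = 11/36, f(1) = -4.
Sum = Δs · [f(-13/12) + f(-2/3) + f(-0.25) + ...].
Sum ≈ 5.336.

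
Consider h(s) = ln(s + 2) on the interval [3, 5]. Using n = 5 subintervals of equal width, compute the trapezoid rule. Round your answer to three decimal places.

Δs = (5 − 3)/5 = 0.4.
h(3) ≈ 1.609, h(3.4) ≈ 1.686, h(3.8) ≈ 1.758, h(4.2) ≈ 1.825, h(4.6) ≈ 1.887, h(5) ≈ 1.946.
T_5 = (Δs/2)·[h(s_0) + 2h(s_1) + ... + 2h(s_{4}) + h(s_5)].
Sum ≈ 3.573.

3.573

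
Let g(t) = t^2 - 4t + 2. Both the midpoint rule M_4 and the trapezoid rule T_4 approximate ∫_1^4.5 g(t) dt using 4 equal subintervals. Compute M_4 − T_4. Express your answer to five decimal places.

M_4 ≈ -1.6816406.
T_4 = -1.01171875.
M_4 − T_4 ≈ -0.66992.

-0.66992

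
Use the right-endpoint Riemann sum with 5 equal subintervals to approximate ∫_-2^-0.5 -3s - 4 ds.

-1.05

Δs = (-0.5 − (-2))/5 = 0.3.
Right endpoints: -1.7, -1.4, -1.1, -0.8, -0.5.
f(-1.7) = 1.1, f(-1.4) = 0.2, f(-1.1) = -0.7, f(-0.8) = -1.6, f(-0.5) = -2.5.
Sum = Δs · [f(-1.7) + f(-1.4) + f(-1.1) + f(-0.8) + f(-0.5)].
Sum = -1.05.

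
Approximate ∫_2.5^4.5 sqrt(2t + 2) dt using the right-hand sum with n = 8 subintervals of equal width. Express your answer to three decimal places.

Δt = (4.5 − 2.5)/8 = 0.25.
Right endpoints: 2.75, 3, 3.25, 3.5, 3.75, 4, 4.25, 4.5.
f(2.75) ≈ 2.739, f(3) ≈ 2.828, f(3.25) ≈ 2.915, f(3.5) ≈ 3.000, f(3.75) ≈ 3.082, f(4) ≈ 3.162, f(4.25) ≈ 3.240, f(4.5) ≈ 3.317.
Sum = Δt · [f(2.75) + f(3) + f(3.25) + ...].
Sum ≈ 6.071.

6.071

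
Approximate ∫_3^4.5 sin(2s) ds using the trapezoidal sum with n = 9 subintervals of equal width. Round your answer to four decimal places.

Δs = (4.5 − 3)/9 = 1/6.
f(3) ≈ -0.2794, f(19/6) ≈ 0.0501, f(10/3) ≈ 0.3742, f(3.5) ≈ 0.6570, f(11/3) ≈ 0.8675, f(23/6) ≈ 0.9825, f(4) ≈ 0.9894, f(25/6) ≈ 0.8873, f(13/3) ≈ 0.6876, f(4.5) ≈ 0.4121.
T_9 = (Δs/2)·[f(s_0) + 2f(s_1) + ... + 2f(s_{8}) + f(s_9)].
Sum ≈ 0.9270.

0.9270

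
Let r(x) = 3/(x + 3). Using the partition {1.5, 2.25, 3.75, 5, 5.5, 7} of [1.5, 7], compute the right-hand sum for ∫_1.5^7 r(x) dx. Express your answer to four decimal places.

Subinterval widths: 0.75, 1.5, 1.25, 0.5, 1.5.
Right endpoints: 2.25, 3.75, 5, 5.5, 7.
r(2.25) = 4/7, r(3.75) = 4/9, r(5) = 0.375, r(5.5) = 6/17, r(7) = 0.3.
Sum = Σ Δx_i · r(x_i).
Sum ≈ 2.1905.

2.1905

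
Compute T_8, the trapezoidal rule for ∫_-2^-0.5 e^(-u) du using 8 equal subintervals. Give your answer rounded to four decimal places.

Δu = (-0.5 − (-2))/8 = 0.1875.
f(-2) ≈ 7.3891, f(-1.8125) ≈ 6.1257, f(-1.625) ≈ 5.0784, f(-1.4375) ≈ 4.2102, f(-1.25) ≈ 3.4903, f(-1.0625) ≈ 2.8936, f(-0.875) ≈ 2.3989, f(-0.6875) ≈ 1.9887, f(-0.5) ≈ 1.6487.
T_8 = (Δu/2)·[f(u_0) + 2f(u_1) + ... + 2f(u_{7}) + f(u_8)].
Sum ≈ 5.7571.

5.7571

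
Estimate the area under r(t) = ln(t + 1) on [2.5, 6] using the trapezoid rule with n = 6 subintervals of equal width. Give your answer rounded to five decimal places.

5.73266

Δt = (6 − 2.5)/6 = 7/12.
r(2.5) ≈ 1.25276, r(37/12) ≈ 1.40691, r(11/3) ≈ 1.54045, r(4.25) ≈ 1.65823, r(29/6) ≈ 1.76359, r(65/12) ≈ 1.85890, r(6) ≈ 1.94591.
T_6 = (Δt/2)·[r(t_0) + 2r(t_1) + ... + 2r(t_{5}) + r(t_6)].
Sum ≈ 5.73266.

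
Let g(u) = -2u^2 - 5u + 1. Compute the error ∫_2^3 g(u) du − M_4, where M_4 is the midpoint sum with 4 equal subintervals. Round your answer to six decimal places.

Exact integral: ∫_2^3 g(u) du ≈ -24.16666667.
M_4 = -24.15625.
Error ≈ -24.16666667 − (-24.15625) ≈ -0.010417.

-0.010417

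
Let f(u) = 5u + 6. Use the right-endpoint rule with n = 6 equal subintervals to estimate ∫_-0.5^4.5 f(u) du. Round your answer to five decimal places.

Δu = (4.5 − (-0.5))/6 = 5/6.
Right endpoints: 1/3, 7/6, 2, 17/6, 11/3, 4.5.
f(1/3) = 23/3, f(7/6) = 71/6, f(2) = 16, f(17/6) = 121/6, f(11/3) = 73/3, f(4.5) = 28.5.
Sum = Δu · [f(1/3) + f(7/6) + f(2) + ...].
Sum ≈ 90.41667.

90.41667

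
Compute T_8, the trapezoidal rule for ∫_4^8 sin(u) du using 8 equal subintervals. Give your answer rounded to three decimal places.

-0.498

Δu = (8 − 4)/8 = 0.5.
f(4) ≈ -0.757, f(4.5) ≈ -0.978, f(5) ≈ -0.959, f(5.5) ≈ -0.706, f(6) ≈ -0.279, f(6.5) ≈ 0.215, f(7) ≈ 0.657, f(7.5) ≈ 0.938, f(8) ≈ 0.989.
T_8 = (Δu/2)·[f(u_0) + 2f(u_1) + ... + 2f(u_{7}) + f(u_8)].
Sum ≈ -0.498.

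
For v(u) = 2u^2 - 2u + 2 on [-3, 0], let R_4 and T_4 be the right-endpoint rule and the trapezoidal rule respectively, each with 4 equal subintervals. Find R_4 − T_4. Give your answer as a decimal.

R_4 = 24.5625.
T_4 = 33.5625.
R_4 − T_4 = -9.

-9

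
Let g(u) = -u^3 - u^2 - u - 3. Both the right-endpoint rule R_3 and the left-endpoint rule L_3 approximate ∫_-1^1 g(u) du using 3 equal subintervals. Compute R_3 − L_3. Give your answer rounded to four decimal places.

R_3 ≈ -8.148148.
L_3 ≈ -5.481481.
R_3 − L_3 ≈ -2.6667.

-2.6667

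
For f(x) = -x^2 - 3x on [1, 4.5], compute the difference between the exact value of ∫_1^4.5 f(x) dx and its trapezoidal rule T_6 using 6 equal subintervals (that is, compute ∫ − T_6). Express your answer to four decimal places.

0.1985

Exact integral: ∫_1^4.5 f(x) dx ≈ -58.916667.
T_6 ≈ -59.115162.
Error ≈ -58.916667 − (-59.115162) ≈ 0.1985.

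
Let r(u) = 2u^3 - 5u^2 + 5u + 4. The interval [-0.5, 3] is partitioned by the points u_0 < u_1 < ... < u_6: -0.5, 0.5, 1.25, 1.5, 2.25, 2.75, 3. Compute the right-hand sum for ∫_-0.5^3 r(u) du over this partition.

39.3125

Subinterval widths: 1, 0.75, 0.25, 0.75, 0.5, 0.25.
Right endpoints: 0.5, 1.25, 1.5, 2.25, 2.75, 3.
r(0.5) = 5.5, r(1.25) = 6.34375, r(1.5) = 7, r(2.25) = 12.71875, r(2.75) = 21.53125, r(3) = 28.
Sum = Σ Δu_i · r(u_i).
Sum = 39.3125.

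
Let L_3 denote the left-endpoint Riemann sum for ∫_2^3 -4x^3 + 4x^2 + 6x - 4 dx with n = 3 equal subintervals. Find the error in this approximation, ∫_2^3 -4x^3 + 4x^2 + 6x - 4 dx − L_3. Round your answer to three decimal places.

Exact integral: ∫_2^3 f(x) dx ≈ -28.66667.
L_3 ≈ -20.81481.
Error ≈ -28.66667 − (-20.81481) ≈ -7.852.

-7.852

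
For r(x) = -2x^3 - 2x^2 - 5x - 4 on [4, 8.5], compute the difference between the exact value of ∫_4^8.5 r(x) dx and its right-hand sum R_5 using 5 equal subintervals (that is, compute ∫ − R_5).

579.85875

Exact integral: ∫_4^8.5 r(x) dx = -3007.40625.
R_5 = -3587.265.
Error = -3007.40625 − (-3587.265) = 579.85875.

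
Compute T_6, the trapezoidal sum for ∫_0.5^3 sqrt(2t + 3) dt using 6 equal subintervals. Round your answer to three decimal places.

6.331

Δt = (3 − 0.5)/6 = 5/12.
f(0.5) ≈ 2.000, f(11/12) ≈ 2.198, f(4/3) ≈ 2.380, f(1.75) ≈ 2.550, f(13/6) ≈ 2.708, f(31/12) ≈ 2.858, f(3) ≈ 3.000.
T_6 = (Δt/2)·[f(t_0) + 2f(t_1) + ... + 2f(t_{5}) + f(t_6)].
Sum ≈ 6.331.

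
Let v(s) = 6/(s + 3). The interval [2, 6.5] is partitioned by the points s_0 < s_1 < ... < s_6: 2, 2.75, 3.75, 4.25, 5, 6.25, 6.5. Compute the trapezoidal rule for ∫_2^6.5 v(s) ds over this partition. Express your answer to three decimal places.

3.862

Subinterval widths: 0.75, 1, 0.5, 0.75, 1.25, 0.25.
v(2) = 1.2, v(2.75) = 24/23, v(3.75) = 8/9, v(4.25) = 24/29, v(5) = 0.75, v(6.25) = 24/37, v(6.5) = 12/19.
On each subinterval the trapezoid contributes (Δs_i/2)·[v(s_{i-1}) + v(s_i)].
Sum ≈ 3.862.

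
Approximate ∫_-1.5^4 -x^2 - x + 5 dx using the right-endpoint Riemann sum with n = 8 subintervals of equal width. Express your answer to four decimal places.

-8.8838

Δx = (4 − (-1.5))/8 = 0.6875.
Right endpoints: -0.8125, -0.125, 0.5625, 1.25, 1.9375, 2.625, 3.3125, 4.
f(-0.8125) = 5.15234375, f(-0.125) = 5.109375, f(0.5625) = 4.12109375, f(1.25) = 2.1875, f(1.9375) = -0.69140625, f(2.625) = -4.515625, f(3.3125) = -9.28515625, f(4) = -15.
Sum = Δx · [f(-0.8125) + f(-0.125) + f(0.5625) + ...].
Sum ≈ -8.8838.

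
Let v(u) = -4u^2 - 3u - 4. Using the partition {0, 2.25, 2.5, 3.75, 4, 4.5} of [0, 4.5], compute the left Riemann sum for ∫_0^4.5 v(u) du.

Subinterval widths: 2.25, 0.25, 1.25, 0.25, 0.5.
Left endpoints: 0, 2.25, 2.5, 3.75, 4.
v(0) = -4, v(2.25) = -31, v(2.5) = -36.5, v(3.75) = -71.5, v(4) = -80.
Sum = Σ Δu_i · v(u_i).
Sum = -120.25.

-120.25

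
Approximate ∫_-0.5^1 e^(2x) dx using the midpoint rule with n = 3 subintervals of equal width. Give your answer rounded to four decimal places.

Δx = (1 − (-0.5))/3 = 0.5.
Midpoints: -0.25, 0.25, 0.75.
f(-0.25) ≈ 0.6065, f(0.25) ≈ 1.6487, f(0.75) ≈ 4.4817.
Sum = Δx · [f(-0.25) + f(0.25) + f(0.75)].
Sum ≈ 3.3685.

3.3685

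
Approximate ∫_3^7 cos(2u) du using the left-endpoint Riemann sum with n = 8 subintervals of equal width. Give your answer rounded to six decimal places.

Δu = (7 − 3)/8 = 0.5.
Left endpoints: 3, 3.5, 4, 4.5, 5, 5.5, 6, 6.5.
f(3) ≈ 0.960170, f(3.5) ≈ 0.753902, f(4) ≈ -0.145500, f(4.5) ≈ -0.911130, f(5) ≈ -0.839072, f(5.5) ≈ 0.004426, f(6) ≈ 0.843854, f(6.5) ≈ 0.907447.
Sum = Δu · [f(3) + f(3.5) + f(4) + ...].
Sum ≈ 0.787049.

0.787049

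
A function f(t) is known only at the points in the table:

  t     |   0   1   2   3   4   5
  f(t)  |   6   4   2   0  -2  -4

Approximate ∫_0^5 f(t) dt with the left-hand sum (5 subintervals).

10

Δt = 1.
Sum = 1·[6 + 4 + 2 + 0 + (-2)] = 10.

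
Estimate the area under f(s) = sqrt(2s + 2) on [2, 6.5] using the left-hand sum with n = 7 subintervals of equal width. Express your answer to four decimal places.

Δs = (6.5 − 2)/7 = 9/14.
Left endpoints: 2, 37/14, 23/7, 55/14, 32/7, 73/14, 41/7.
f(2) ≈ 2.4495, f(37/14) ≈ 2.6992, f(23/7) ≈ 2.9277, f(55/14) ≈ 3.1396, f(32/7) ≈ 3.3381, f(73/14) ≈ 3.5254, f(41/7) ≈ 3.7033.
Sum = Δs · [f(2) + f(37/14) + f(23/7) + ...].
Sum ≈ 14.0032.

14.0032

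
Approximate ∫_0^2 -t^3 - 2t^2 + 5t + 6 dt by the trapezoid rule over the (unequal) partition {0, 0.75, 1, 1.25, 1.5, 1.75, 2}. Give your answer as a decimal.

12.3671875

Subinterval widths: 0.75, 0.25, 0.25, 0.25, 0.25, 0.25.
f(0) = 6, f(0.75) = 8.203125, f(1) = 8, f(1.25) = 7.171875, f(1.5) = 5.625, f(1.75) = 3.265625, f(2) = 0.
On each subinterval the trapezoid contributes (Δt_i/2)·[f(t_{i-1}) + f(t_i)].
Sum = 12.3671875.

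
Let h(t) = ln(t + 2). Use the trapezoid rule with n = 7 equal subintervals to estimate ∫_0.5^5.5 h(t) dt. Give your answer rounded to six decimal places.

7.809752

Δt = (5.5 − 0.5)/7 = 5/7.
h(0.5) ≈ 0.916291, h(17/14) ≈ 1.167605, h(27/14) ≈ 1.368276, h(37/14) ≈ 1.535330, h(47/14) ≈ 1.678431, h(57/14) ≈ 1.803594, h(67/14) ≈ 1.914820, h(5.5) ≈ 2.014903.
T_7 = (Δt/2)·[h(t_0) + 2h(t_1) + ... + 2h(t_{6}) + h(t_7)].
Sum ≈ 7.809752.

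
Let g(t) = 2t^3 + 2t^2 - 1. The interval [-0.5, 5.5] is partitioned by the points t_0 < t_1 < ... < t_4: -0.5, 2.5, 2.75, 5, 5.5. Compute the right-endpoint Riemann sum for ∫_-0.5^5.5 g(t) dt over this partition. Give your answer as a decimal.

Subinterval widths: 3, 0.25, 2.25, 0.5.
Right endpoints: 2.5, 2.75, 5, 5.5.
g(2.5) = 42.75, g(2.75) = 55.71875, g(5) = 299, g(5.5) = 392.25.
Sum = Σ Δt_i · g(t_i).
Sum = 1011.0546875.

1011.0546875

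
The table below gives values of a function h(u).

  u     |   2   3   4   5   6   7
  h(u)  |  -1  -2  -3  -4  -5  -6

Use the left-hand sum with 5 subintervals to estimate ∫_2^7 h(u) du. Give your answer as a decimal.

-15

Δu = 1.
Sum = 1·[(-1) + (-2) + (-3) + (-4) + (-5)] = -15.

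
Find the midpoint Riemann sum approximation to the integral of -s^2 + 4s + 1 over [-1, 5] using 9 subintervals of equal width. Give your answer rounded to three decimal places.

Δs = (5 − (-1))/9 = 2/3.
Midpoints: -2/3, 0, 2/3, 4/3, 2, 8/3, 10/3, 4, 14/3.
f(-2/3) = -19/9, f(0) = 1, f(2/3) = 29/9, f(4/3) = 41/9, f(2) = 5, f(8/3) = 41/9, f(10/3) = 29/9, f(4) = 1, f(14/3) = -19/9.
Sum = Δs · [f(-2/3) + f(0) + f(2/3) + ...].
Sum ≈ 12.222.

12.222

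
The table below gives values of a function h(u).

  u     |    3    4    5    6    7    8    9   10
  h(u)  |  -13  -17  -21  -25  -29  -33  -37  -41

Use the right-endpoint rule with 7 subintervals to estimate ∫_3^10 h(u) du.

Δu = 1.
Sum = 1·[(-17) + (-21) + (-25) + (-29) + (-33) + (-37) + (-41)] = -203.

-203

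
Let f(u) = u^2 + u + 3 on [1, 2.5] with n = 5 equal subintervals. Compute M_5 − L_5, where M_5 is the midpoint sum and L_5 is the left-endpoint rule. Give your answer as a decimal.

M_5 = 11.98875.
L_5 = 11.01.
M_5 − L_5 = 0.97875.

0.97875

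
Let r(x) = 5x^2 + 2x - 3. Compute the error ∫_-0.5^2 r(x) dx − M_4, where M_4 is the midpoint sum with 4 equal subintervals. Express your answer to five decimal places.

Exact integral: ∫_-0.5^2 r(x) dx ≈ 9.7916667.
M_4 ≈ 9.3847656.
Error ≈ 9.7916667 − 9.3847656 ≈ 0.40690.

0.40690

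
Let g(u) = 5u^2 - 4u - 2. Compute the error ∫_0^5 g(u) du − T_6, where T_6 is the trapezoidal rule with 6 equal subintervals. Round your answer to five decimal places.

Exact integral: ∫_0^5 g(u) du ≈ 148.3333333.
T_6 ≈ 151.2268519.
Error ≈ 148.3333333 − 151.2268519 ≈ -2.89352.

-2.89352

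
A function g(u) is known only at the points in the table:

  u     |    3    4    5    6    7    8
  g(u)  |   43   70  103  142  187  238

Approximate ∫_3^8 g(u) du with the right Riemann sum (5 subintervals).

Δu = 1.
Sum = 1·[70 + 103 + 142 + 187 + 238] = 740.

740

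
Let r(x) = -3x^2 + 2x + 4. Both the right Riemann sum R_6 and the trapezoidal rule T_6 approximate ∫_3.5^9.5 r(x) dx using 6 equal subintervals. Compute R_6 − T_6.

-111

R_6 = -826.5.
T_6 = -715.5.
R_6 − T_6 = -111.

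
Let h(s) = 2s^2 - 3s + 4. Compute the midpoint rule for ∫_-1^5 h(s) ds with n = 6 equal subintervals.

71

Δs = (5 − (-1))/6 = 1.
Midpoints: -0.5, 0.5, 1.5, 2.5, 3.5, 4.5.
h(-0.5) = 6, h(0.5) = 3, h(1.5) = 4, h(2.5) = 9, h(3.5) = 18, h(4.5) = 31.
Sum = Δs · [h(-0.5) + h(0.5) + h(1.5) + ...].
Sum = 71.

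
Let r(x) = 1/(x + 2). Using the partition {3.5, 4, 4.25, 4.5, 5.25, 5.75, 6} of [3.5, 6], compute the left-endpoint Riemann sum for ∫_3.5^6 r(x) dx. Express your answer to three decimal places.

0.389

Subinterval widths: 0.5, 0.25, 0.25, 0.75, 0.5, 0.25.
Left endpoints: 3.5, 4, 4.25, 4.5, 5.25, 5.75.
r(3.5) = 2/11, r(4) = 1/6, r(4.25) = 0.16, r(4.5) = 2/13, r(5.25) = 4/29, r(5.75) = 4/31.
Sum = Σ Δx_i · r(x_i).
Sum ≈ 0.389.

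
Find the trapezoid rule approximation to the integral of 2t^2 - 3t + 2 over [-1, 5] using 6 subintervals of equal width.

Δt = (5 − (-1))/6 = 1.
f(-1) = 7, f(0) = 2, f(1) = 1, f(2) = 4, f(3) = 11, f(4) = 22, f(5) = 37.
T_6 = (Δt/2)·[f(t_0) + 2f(t_1) + ... + 2f(t_{5}) + f(t_6)].
Sum = 62.

62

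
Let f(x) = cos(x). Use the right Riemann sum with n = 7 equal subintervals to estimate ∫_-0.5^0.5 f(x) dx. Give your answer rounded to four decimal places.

0.9572

Δx = (0.5 − (-0.5))/7 = 1/7.
Right endpoints: -5/14, -3/14, -1/14, 1/14, 3/14, 5/14, 0.5.
f(-5/14) ≈ 0.9369, f(-3/14) ≈ 0.9771, f(-1/14) ≈ 0.9975, f(1/14) ≈ 0.9975, f(3/14) ≈ 0.9771, f(5/14) ≈ 0.9369, f(0.5) ≈ 0.8776.
Sum = Δx · [f(-5/14) + f(-3/14) + f(-1/14) + ...].
Sum ≈ 0.9572.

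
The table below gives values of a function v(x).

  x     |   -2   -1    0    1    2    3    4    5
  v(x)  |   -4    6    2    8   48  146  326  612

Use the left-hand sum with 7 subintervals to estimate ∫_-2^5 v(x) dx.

Δx = 1.
Sum = 1·[(-4) + 6 + 2 + 8 + 48 + 146 + 326] = 532.

532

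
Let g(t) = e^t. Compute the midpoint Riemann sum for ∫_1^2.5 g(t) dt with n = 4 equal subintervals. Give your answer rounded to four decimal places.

9.4090

Δt = (2.5 − 1)/4 = 0.375.
Midpoints: 1.1875, 1.5625, 1.9375, 2.3125.
g(1.1875) ≈ 3.2789, g(1.5625) ≈ 4.7707, g(1.9375) ≈ 6.9414, g(2.3125) ≈ 10.0996.
Sum = Δt · [g(1.1875) + g(1.5625) + g(1.9375) + g(2.3125)].
Sum ≈ 9.4090.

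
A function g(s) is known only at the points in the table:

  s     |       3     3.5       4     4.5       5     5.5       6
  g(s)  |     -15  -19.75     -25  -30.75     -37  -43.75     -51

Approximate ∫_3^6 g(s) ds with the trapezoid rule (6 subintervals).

Δs = 0.5.
T_6 = (0.5/2)·[(-15) + 2·(-19.75) + 2·(-25) + 2·(-30.75) + 2·(-37) + 2·(-43.75) + (-51)] = -94.625.

-94.625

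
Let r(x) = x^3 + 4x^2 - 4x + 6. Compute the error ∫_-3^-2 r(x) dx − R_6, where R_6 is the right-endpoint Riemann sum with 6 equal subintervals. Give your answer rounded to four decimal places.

0.4329

Exact integral: ∫_-3^-2 r(x) dx ≈ 25.083333.
R_6 ≈ 24.650463.
Error ≈ 25.083333 − 24.650463 ≈ 0.4329.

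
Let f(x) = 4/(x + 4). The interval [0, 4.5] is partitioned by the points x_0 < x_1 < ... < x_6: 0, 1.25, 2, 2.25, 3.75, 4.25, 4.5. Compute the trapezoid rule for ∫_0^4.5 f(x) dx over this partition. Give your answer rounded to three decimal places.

Subinterval widths: 1.25, 0.75, 0.25, 1.5, 0.5, 0.25.
f(0) = 1, f(1.25) = 16/21, f(2) = 2/3, f(2.25) = 0.64, f(3.75) = 16/31, f(4.25) = 16/33, f(4.5) = 8/17.
On each subinterval the trapezoid contributes (Δx_i/2)·[f(x_{i-1}) + f(x_i)].
Sum ≈ 3.037.

3.037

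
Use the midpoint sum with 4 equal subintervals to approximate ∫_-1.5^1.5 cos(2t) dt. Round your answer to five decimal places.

Δt = (1.5 − (-1.5))/4 = 0.75.
Midpoints: -1.125, -0.375, 0.375, 1.125.
f(-1.125) ≈ -0.62817, f(-0.375) ≈ 0.73169, f(0.375) ≈ 0.73169, f(1.125) ≈ -0.62817.
Sum = Δt · [f(-1.125) + f(-0.375) + f(0.375) + f(1.125)].
Sum ≈ 0.15527.

0.15527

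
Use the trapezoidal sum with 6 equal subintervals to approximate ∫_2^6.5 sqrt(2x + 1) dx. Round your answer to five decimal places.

13.72587

Δx = (6.5 − 2)/6 = 0.75.
f(2) ≈ 2.23607, f(2.75) ≈ 2.54951, f(3.5) ≈ 2.82843, f(4.25) ≈ 3.08221, f(5) ≈ 3.31662, f(5.75) ≈ 3.53553, f(6.5) ≈ 3.74166.
T_6 = (Δx/2)·[f(x_0) + 2f(x_1) + ... + 2f(x_{5}) + f(x_6)].
Sum ≈ 13.72587.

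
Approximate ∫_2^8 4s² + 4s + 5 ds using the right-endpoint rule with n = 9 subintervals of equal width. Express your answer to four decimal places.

911.7778

Δs = (8 − 2)/9 = 2/3.
Right endpoints: 8/3, 10/3, 4, 14/3, 16/3, 6, 20/3, 22/3, 8.
f(8/3) = 397/9, f(10/3) = 565/9, f(4) = 85, f(14/3) = 997/9, f(16/3) = 1261/9, f(6) = 173, f(20/3) = 1885/9, f(22/3) = 2245/9, f(8) = 293.
Sum = Δs · [f(8/3) + f(10/3) + f(4) + ...].
Sum ≈ 911.7778.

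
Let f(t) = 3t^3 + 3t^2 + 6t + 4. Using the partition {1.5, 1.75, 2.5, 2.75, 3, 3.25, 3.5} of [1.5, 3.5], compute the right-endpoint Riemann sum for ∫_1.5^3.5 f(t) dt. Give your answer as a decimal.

Subinterval widths: 0.25, 0.75, 0.25, 0.25, 0.25, 0.25.
Right endpoints: 1.75, 2.5, 2.75, 3, 3.25, 3.5.
f(1.75) = 39.765625, f(2.5) = 84.625, f(2.75) = 105.578125, f(3) = 130, f(3.25) = 158.171875, f(3.5) = 190.375.
Sum = Σ Δt_i · f(t_i).
Sum = 219.44140625.

219.44140625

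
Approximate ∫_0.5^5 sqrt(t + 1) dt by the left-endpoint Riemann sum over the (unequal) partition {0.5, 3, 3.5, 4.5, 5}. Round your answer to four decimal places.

Subinterval widths: 2.5, 0.5, 1, 0.5.
Left endpoints: 0.5, 3, 3.5, 4.5.
f(0.5) ≈ 1.2247, f(3) ≈ 2.0000, f(3.5) ≈ 2.1213, f(4.5) ≈ 2.3452.
Sum = Σ Δt_i · f(t_i).
Sum ≈ 7.3558.

7.3558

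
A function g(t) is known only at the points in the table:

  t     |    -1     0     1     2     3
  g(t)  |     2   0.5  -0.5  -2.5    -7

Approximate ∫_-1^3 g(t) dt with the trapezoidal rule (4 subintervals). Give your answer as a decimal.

Δt = 1.
T_4 = (1/2)·[2 + 2·0.5 + 2·(-0.5) + 2·(-2.5) + (-7)] = -5.

-5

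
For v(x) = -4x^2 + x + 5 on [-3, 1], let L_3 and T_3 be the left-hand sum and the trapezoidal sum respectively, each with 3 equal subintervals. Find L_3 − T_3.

L_3 ≈ -50.074074.
T_3 ≈ -26.074074.
L_3 − T_3 = -24.

-24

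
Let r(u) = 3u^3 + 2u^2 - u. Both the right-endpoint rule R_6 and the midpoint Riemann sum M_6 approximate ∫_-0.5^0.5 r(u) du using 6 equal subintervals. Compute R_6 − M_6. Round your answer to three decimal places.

-0.007

R_6 ≈ 0.15509.
M_6 ≈ 0.16204.
R_6 − M_6 ≈ -0.007.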